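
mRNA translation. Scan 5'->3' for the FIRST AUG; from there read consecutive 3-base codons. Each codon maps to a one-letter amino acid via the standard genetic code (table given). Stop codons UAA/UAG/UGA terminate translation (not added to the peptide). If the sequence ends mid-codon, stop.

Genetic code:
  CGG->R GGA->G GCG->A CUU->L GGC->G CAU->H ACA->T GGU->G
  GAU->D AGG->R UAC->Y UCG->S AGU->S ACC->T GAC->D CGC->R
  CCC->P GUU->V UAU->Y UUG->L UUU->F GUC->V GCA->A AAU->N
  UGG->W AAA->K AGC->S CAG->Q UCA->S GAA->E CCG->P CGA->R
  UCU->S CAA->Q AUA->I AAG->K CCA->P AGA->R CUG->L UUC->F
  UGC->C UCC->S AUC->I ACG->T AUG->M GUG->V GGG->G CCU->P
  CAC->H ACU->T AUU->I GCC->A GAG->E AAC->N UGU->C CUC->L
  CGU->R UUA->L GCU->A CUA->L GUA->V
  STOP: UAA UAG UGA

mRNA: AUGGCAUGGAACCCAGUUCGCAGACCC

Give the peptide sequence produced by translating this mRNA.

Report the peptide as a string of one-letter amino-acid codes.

Answer: MAWNPVRRP

Derivation:
start AUG at pos 0
pos 0: AUG -> M; peptide=M
pos 3: GCA -> A; peptide=MA
pos 6: UGG -> W; peptide=MAW
pos 9: AAC -> N; peptide=MAWN
pos 12: CCA -> P; peptide=MAWNP
pos 15: GUU -> V; peptide=MAWNPV
pos 18: CGC -> R; peptide=MAWNPVR
pos 21: AGA -> R; peptide=MAWNPVRR
pos 24: CCC -> P; peptide=MAWNPVRRP
pos 27: only 0 nt remain (<3), stop (end of mRNA)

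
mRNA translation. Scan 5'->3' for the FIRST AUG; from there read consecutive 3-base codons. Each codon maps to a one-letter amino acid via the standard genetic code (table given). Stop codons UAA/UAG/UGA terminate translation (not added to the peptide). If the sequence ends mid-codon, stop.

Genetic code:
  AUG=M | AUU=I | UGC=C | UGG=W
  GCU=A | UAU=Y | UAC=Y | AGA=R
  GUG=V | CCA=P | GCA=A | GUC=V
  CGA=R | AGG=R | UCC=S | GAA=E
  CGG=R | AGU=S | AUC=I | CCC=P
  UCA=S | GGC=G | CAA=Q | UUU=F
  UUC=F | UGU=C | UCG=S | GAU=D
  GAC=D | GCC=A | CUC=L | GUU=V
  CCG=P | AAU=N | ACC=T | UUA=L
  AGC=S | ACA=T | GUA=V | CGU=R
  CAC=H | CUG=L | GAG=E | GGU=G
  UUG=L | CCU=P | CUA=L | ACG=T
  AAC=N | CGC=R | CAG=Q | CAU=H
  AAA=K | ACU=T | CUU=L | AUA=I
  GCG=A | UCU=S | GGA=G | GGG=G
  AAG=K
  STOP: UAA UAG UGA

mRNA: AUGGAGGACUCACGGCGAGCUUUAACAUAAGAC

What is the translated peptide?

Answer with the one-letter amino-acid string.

start AUG at pos 0
pos 0: AUG -> M; peptide=M
pos 3: GAG -> E; peptide=ME
pos 6: GAC -> D; peptide=MED
pos 9: UCA -> S; peptide=MEDS
pos 12: CGG -> R; peptide=MEDSR
pos 15: CGA -> R; peptide=MEDSRR
pos 18: GCU -> A; peptide=MEDSRRA
pos 21: UUA -> L; peptide=MEDSRRAL
pos 24: ACA -> T; peptide=MEDSRRALT
pos 27: UAA -> STOP

Answer: MEDSRRALT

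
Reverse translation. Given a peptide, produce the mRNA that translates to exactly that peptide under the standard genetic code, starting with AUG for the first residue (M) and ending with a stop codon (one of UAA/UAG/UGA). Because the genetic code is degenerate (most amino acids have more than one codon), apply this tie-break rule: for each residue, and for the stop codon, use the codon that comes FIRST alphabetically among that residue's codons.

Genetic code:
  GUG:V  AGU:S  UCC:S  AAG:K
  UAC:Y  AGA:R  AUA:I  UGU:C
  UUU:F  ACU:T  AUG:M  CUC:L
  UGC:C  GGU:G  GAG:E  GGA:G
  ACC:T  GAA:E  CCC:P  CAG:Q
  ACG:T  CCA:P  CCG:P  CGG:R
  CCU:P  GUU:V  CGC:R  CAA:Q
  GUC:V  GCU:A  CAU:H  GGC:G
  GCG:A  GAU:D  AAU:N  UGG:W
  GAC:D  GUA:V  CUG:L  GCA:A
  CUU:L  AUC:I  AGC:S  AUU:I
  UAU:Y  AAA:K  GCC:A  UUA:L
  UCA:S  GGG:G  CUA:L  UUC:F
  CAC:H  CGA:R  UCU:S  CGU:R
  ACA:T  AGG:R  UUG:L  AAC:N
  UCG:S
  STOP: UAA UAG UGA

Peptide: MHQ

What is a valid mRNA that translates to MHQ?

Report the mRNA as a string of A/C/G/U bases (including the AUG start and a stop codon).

Answer: mRNA: AUGCACCAAUAA

Derivation:
residue 1: M -> AUG (start codon)
residue 2: H codons sorted = CAC,CAU -> pick first = CAC
residue 3: Q codons sorted = CAA,CAG -> pick first = CAA
terminator: stop codons sorted = UAA,UAG,UGA -> pick first = UAA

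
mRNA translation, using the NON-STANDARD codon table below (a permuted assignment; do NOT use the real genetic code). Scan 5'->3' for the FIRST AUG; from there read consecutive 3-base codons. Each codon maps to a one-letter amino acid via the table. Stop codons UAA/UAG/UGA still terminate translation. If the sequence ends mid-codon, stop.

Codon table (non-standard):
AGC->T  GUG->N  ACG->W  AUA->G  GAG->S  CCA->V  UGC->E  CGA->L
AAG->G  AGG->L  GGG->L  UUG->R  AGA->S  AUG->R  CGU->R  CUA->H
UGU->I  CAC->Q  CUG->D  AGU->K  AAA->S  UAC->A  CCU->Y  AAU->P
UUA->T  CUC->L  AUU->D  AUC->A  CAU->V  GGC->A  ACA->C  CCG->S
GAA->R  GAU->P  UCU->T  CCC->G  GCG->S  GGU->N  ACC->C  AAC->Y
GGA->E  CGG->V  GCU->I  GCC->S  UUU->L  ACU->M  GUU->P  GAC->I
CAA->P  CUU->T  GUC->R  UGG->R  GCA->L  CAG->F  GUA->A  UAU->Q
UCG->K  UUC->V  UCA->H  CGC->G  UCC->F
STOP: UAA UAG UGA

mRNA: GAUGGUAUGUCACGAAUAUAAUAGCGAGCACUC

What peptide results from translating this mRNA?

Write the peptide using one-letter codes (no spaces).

Answer: RAIQRQPTSQ

Derivation:
start AUG at pos 1
pos 1: AUG -> R; peptide=R
pos 4: GUA -> A; peptide=RA
pos 7: UGU -> I; peptide=RAI
pos 10: CAC -> Q; peptide=RAIQ
pos 13: GAA -> R; peptide=RAIQR
pos 16: UAU -> Q; peptide=RAIQRQ
pos 19: AAU -> P; peptide=RAIQRQP
pos 22: AGC -> T; peptide=RAIQRQPT
pos 25: GAG -> S; peptide=RAIQRQPTS
pos 28: CAC -> Q; peptide=RAIQRQPTSQ
pos 31: only 2 nt remain (<3), stop (end of mRNA)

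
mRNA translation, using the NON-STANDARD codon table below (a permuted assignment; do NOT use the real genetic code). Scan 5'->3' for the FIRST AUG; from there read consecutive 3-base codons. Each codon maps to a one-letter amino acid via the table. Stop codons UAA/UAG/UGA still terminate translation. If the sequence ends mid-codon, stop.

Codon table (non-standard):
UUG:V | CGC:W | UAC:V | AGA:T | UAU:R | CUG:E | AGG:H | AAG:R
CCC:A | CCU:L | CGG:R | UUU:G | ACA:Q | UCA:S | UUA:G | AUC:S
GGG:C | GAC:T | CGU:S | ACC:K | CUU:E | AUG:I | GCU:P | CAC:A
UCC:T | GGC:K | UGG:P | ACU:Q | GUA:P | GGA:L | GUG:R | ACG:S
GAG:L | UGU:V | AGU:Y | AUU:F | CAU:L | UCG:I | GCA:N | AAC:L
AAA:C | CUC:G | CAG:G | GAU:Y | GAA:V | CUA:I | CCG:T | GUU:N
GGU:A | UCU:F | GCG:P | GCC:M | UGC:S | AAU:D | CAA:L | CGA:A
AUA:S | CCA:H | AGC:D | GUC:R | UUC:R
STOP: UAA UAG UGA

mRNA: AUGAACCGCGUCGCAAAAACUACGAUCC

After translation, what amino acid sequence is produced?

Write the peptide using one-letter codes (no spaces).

start AUG at pos 0
pos 0: AUG -> I; peptide=I
pos 3: AAC -> L; peptide=IL
pos 6: CGC -> W; peptide=ILW
pos 9: GUC -> R; peptide=ILWR
pos 12: GCA -> N; peptide=ILWRN
pos 15: AAA -> C; peptide=ILWRNC
pos 18: ACU -> Q; peptide=ILWRNCQ
pos 21: ACG -> S; peptide=ILWRNCQS
pos 24: AUC -> S; peptide=ILWRNCQSS
pos 27: only 1 nt remain (<3), stop (end of mRNA)

Answer: ILWRNCQSS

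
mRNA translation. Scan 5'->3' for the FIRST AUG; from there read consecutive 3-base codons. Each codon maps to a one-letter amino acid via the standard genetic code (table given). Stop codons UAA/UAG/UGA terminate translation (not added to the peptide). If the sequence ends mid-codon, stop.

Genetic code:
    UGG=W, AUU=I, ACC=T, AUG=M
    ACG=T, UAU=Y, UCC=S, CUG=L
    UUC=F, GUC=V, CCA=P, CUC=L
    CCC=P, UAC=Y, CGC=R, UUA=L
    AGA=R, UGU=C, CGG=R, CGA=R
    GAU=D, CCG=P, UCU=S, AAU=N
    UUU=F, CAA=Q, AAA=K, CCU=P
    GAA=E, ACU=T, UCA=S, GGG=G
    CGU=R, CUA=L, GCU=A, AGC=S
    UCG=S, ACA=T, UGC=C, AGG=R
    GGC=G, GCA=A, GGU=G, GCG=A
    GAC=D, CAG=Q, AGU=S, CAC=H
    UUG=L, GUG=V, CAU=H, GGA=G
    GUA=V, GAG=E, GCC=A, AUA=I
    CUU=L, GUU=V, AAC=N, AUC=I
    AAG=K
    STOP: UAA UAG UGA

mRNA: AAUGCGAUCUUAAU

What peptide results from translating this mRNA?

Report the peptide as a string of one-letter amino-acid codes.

start AUG at pos 1
pos 1: AUG -> M; peptide=M
pos 4: CGA -> R; peptide=MR
pos 7: UCU -> S; peptide=MRS
pos 10: UAA -> STOP

Answer: MRS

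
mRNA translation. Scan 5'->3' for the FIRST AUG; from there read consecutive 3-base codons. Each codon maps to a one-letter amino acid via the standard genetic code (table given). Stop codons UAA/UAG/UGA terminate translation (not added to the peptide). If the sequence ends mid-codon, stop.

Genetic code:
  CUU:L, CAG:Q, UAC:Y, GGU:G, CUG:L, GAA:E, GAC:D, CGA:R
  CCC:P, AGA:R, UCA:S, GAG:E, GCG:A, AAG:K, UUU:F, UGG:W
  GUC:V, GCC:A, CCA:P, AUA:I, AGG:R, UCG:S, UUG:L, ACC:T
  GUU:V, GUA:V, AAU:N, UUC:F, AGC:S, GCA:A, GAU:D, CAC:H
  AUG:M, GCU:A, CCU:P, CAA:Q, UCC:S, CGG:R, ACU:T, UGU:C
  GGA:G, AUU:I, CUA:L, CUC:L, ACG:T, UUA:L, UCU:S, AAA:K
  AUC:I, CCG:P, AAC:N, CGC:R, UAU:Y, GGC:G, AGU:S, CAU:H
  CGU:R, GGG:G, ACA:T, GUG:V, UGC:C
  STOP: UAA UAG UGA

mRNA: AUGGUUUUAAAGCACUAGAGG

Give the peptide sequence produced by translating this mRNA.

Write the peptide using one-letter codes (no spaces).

start AUG at pos 0
pos 0: AUG -> M; peptide=M
pos 3: GUU -> V; peptide=MV
pos 6: UUA -> L; peptide=MVL
pos 9: AAG -> K; peptide=MVLK
pos 12: CAC -> H; peptide=MVLKH
pos 15: UAG -> STOP

Answer: MVLKH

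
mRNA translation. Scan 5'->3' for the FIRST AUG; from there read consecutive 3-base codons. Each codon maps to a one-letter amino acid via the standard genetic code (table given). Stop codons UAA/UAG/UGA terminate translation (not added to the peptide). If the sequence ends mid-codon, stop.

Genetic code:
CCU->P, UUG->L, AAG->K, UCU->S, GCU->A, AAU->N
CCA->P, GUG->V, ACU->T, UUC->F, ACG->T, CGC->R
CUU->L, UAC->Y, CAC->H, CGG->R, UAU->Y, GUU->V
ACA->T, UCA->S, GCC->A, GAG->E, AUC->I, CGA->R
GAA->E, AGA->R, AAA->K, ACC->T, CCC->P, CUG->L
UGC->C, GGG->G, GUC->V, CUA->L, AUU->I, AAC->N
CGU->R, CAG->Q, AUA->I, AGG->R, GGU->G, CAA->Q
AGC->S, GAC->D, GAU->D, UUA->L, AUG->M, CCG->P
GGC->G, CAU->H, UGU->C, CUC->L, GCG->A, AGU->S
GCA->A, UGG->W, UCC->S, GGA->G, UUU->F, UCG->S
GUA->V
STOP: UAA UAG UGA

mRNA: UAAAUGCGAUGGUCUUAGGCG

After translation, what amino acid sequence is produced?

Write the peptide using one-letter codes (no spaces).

start AUG at pos 3
pos 3: AUG -> M; peptide=M
pos 6: CGA -> R; peptide=MR
pos 9: UGG -> W; peptide=MRW
pos 12: UCU -> S; peptide=MRWS
pos 15: UAG -> STOP

Answer: MRWS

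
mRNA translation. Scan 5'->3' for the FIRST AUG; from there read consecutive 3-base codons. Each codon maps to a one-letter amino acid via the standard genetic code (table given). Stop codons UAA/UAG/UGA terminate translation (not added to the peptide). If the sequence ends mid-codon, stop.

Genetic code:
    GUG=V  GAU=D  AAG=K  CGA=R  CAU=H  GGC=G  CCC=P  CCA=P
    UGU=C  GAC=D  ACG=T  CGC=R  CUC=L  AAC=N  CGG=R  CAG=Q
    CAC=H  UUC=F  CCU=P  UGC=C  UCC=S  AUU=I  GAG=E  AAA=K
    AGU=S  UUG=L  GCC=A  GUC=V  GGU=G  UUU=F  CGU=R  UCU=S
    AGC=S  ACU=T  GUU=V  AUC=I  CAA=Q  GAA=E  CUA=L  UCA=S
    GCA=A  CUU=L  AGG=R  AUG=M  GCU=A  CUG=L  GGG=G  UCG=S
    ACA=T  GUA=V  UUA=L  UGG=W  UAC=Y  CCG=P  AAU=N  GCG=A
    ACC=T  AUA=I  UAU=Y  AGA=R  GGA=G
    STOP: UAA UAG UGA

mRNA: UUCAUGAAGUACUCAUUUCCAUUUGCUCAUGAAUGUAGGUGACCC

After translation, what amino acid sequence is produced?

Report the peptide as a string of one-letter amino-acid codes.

Answer: MKYSFPFAHECR

Derivation:
start AUG at pos 3
pos 3: AUG -> M; peptide=M
pos 6: AAG -> K; peptide=MK
pos 9: UAC -> Y; peptide=MKY
pos 12: UCA -> S; peptide=MKYS
pos 15: UUU -> F; peptide=MKYSF
pos 18: CCA -> P; peptide=MKYSFP
pos 21: UUU -> F; peptide=MKYSFPF
pos 24: GCU -> A; peptide=MKYSFPFA
pos 27: CAU -> H; peptide=MKYSFPFAH
pos 30: GAA -> E; peptide=MKYSFPFAHE
pos 33: UGU -> C; peptide=MKYSFPFAHEC
pos 36: AGG -> R; peptide=MKYSFPFAHECR
pos 39: UGA -> STOP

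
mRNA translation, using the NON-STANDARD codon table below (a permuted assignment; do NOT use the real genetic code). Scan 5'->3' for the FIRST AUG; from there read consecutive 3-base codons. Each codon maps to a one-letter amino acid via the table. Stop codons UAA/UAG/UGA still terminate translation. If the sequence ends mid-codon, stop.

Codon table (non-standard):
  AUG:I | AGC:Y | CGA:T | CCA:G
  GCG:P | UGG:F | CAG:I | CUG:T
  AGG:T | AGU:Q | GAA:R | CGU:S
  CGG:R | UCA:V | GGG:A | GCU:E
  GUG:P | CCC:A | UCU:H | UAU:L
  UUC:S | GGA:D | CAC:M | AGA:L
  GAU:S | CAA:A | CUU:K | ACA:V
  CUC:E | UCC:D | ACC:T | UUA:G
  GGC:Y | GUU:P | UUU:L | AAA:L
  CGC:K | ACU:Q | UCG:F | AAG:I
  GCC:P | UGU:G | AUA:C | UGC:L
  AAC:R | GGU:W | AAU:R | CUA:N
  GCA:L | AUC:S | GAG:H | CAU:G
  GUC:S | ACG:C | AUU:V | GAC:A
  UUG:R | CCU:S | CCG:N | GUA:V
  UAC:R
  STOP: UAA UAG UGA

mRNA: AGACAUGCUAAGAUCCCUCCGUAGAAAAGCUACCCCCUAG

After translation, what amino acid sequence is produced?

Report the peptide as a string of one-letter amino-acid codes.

Answer: INLDESLLETA

Derivation:
start AUG at pos 4
pos 4: AUG -> I; peptide=I
pos 7: CUA -> N; peptide=IN
pos 10: AGA -> L; peptide=INL
pos 13: UCC -> D; peptide=INLD
pos 16: CUC -> E; peptide=INLDE
pos 19: CGU -> S; peptide=INLDES
pos 22: AGA -> L; peptide=INLDESL
pos 25: AAA -> L; peptide=INLDESLL
pos 28: GCU -> E; peptide=INLDESLLE
pos 31: ACC -> T; peptide=INLDESLLET
pos 34: CCC -> A; peptide=INLDESLLETA
pos 37: UAG -> STOP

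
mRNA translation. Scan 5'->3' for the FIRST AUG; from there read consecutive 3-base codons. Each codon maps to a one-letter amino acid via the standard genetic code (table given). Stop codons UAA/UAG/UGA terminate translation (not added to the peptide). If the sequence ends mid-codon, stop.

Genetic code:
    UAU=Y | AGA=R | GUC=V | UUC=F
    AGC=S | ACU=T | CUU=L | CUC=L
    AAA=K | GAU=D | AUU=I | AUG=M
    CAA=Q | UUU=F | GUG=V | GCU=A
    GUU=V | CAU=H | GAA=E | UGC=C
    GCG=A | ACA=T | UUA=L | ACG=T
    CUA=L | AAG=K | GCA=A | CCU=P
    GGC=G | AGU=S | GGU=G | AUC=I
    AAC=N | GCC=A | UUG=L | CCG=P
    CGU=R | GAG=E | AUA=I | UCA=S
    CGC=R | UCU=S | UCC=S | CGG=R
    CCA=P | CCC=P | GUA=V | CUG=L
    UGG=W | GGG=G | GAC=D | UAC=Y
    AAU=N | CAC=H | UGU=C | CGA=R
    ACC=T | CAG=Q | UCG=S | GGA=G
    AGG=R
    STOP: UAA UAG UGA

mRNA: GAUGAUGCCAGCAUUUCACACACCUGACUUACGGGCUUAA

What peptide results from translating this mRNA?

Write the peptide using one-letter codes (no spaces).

start AUG at pos 1
pos 1: AUG -> M; peptide=M
pos 4: AUG -> M; peptide=MM
pos 7: CCA -> P; peptide=MMP
pos 10: GCA -> A; peptide=MMPA
pos 13: UUU -> F; peptide=MMPAF
pos 16: CAC -> H; peptide=MMPAFH
pos 19: ACA -> T; peptide=MMPAFHT
pos 22: CCU -> P; peptide=MMPAFHTP
pos 25: GAC -> D; peptide=MMPAFHTPD
pos 28: UUA -> L; peptide=MMPAFHTPDL
pos 31: CGG -> R; peptide=MMPAFHTPDLR
pos 34: GCU -> A; peptide=MMPAFHTPDLRA
pos 37: UAA -> STOP

Answer: MMPAFHTPDLRA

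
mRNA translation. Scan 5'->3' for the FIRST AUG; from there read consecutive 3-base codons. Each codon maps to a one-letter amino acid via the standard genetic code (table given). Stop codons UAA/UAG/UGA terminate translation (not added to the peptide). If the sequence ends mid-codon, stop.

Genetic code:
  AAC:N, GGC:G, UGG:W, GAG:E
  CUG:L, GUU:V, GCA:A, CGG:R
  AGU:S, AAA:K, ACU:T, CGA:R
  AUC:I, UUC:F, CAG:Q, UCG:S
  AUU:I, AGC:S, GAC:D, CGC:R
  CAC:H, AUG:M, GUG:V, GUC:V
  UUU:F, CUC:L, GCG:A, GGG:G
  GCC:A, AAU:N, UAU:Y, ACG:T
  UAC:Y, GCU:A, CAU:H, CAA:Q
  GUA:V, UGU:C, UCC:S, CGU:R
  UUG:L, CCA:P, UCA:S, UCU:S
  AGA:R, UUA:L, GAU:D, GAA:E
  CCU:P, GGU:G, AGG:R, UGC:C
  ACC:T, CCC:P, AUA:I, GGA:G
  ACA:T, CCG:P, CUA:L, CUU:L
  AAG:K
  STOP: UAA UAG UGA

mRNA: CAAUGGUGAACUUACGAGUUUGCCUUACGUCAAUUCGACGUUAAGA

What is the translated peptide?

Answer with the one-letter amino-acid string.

Answer: MVNLRVCLTSIRR

Derivation:
start AUG at pos 2
pos 2: AUG -> M; peptide=M
pos 5: GUG -> V; peptide=MV
pos 8: AAC -> N; peptide=MVN
pos 11: UUA -> L; peptide=MVNL
pos 14: CGA -> R; peptide=MVNLR
pos 17: GUU -> V; peptide=MVNLRV
pos 20: UGC -> C; peptide=MVNLRVC
pos 23: CUU -> L; peptide=MVNLRVCL
pos 26: ACG -> T; peptide=MVNLRVCLT
pos 29: UCA -> S; peptide=MVNLRVCLTS
pos 32: AUU -> I; peptide=MVNLRVCLTSI
pos 35: CGA -> R; peptide=MVNLRVCLTSIR
pos 38: CGU -> R; peptide=MVNLRVCLTSIRR
pos 41: UAA -> STOP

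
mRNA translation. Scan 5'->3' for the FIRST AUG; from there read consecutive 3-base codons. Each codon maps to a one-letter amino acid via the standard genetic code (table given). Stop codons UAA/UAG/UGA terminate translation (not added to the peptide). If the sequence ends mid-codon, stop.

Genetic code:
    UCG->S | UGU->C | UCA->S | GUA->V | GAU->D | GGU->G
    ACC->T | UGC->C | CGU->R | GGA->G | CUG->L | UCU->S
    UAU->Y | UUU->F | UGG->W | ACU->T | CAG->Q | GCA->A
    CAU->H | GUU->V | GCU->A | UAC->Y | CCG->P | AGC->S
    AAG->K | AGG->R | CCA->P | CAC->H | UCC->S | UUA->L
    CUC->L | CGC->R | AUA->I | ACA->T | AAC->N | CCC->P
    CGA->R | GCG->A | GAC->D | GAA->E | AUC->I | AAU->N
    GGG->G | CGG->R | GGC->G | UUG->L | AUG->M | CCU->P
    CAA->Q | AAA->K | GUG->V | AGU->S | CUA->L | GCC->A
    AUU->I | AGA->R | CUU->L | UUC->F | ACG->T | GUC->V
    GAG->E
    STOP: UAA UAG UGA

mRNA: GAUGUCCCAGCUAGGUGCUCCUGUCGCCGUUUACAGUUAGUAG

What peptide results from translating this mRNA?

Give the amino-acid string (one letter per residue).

Answer: MSQLGAPVAVYS

Derivation:
start AUG at pos 1
pos 1: AUG -> M; peptide=M
pos 4: UCC -> S; peptide=MS
pos 7: CAG -> Q; peptide=MSQ
pos 10: CUA -> L; peptide=MSQL
pos 13: GGU -> G; peptide=MSQLG
pos 16: GCU -> A; peptide=MSQLGA
pos 19: CCU -> P; peptide=MSQLGAP
pos 22: GUC -> V; peptide=MSQLGAPV
pos 25: GCC -> A; peptide=MSQLGAPVA
pos 28: GUU -> V; peptide=MSQLGAPVAV
pos 31: UAC -> Y; peptide=MSQLGAPVAVY
pos 34: AGU -> S; peptide=MSQLGAPVAVYS
pos 37: UAG -> STOP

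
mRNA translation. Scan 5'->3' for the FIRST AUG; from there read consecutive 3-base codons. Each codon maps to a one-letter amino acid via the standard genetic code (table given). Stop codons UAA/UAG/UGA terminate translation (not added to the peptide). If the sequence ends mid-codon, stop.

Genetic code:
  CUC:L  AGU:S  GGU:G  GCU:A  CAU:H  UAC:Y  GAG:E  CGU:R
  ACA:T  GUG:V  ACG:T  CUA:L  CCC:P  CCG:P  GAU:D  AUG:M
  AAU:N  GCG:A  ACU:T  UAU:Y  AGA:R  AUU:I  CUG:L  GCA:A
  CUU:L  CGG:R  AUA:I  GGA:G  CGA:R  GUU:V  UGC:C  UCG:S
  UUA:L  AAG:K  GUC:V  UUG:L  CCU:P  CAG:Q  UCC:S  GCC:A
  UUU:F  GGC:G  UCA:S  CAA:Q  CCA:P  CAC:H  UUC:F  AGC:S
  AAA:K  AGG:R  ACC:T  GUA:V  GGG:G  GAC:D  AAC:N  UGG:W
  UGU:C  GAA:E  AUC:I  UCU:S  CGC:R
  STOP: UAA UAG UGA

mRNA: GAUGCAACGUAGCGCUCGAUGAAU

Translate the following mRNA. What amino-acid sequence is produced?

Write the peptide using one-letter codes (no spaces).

Answer: MQRSAR

Derivation:
start AUG at pos 1
pos 1: AUG -> M; peptide=M
pos 4: CAA -> Q; peptide=MQ
pos 7: CGU -> R; peptide=MQR
pos 10: AGC -> S; peptide=MQRS
pos 13: GCU -> A; peptide=MQRSA
pos 16: CGA -> R; peptide=MQRSAR
pos 19: UGA -> STOP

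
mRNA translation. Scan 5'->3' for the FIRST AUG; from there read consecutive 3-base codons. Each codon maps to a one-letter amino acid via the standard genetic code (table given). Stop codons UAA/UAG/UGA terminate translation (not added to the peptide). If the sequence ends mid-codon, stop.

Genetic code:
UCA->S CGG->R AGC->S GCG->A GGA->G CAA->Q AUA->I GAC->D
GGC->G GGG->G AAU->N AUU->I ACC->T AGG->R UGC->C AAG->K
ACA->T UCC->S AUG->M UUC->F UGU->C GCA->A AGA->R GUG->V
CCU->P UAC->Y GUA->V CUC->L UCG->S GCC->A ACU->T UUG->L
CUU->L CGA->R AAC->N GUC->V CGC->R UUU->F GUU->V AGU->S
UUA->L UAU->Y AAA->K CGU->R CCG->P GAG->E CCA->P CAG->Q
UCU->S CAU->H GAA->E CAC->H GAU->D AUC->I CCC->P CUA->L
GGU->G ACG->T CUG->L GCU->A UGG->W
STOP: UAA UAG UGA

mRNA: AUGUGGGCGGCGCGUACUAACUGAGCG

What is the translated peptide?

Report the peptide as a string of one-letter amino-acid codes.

Answer: MWAARTN

Derivation:
start AUG at pos 0
pos 0: AUG -> M; peptide=M
pos 3: UGG -> W; peptide=MW
pos 6: GCG -> A; peptide=MWA
pos 9: GCG -> A; peptide=MWAA
pos 12: CGU -> R; peptide=MWAAR
pos 15: ACU -> T; peptide=MWAART
pos 18: AAC -> N; peptide=MWAARTN
pos 21: UGA -> STOP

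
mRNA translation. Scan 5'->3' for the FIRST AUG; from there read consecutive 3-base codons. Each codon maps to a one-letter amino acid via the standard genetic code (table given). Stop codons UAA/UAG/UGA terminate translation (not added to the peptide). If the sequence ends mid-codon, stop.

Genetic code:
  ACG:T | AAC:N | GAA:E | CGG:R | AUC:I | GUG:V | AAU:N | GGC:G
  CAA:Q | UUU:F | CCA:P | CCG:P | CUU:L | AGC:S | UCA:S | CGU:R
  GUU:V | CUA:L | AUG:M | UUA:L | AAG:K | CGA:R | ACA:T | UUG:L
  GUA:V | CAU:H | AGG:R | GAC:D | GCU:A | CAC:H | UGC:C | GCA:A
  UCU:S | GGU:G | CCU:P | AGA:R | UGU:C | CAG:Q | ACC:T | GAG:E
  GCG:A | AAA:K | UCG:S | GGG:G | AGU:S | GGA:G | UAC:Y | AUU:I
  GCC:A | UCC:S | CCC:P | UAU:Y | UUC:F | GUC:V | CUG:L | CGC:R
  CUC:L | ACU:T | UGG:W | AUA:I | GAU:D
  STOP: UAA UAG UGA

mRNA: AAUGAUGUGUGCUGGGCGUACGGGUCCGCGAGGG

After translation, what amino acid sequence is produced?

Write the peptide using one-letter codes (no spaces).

start AUG at pos 1
pos 1: AUG -> M; peptide=M
pos 4: AUG -> M; peptide=MM
pos 7: UGU -> C; peptide=MMC
pos 10: GCU -> A; peptide=MMCA
pos 13: GGG -> G; peptide=MMCAG
pos 16: CGU -> R; peptide=MMCAGR
pos 19: ACG -> T; peptide=MMCAGRT
pos 22: GGU -> G; peptide=MMCAGRTG
pos 25: CCG -> P; peptide=MMCAGRTGP
pos 28: CGA -> R; peptide=MMCAGRTGPR
pos 31: GGG -> G; peptide=MMCAGRTGPRG
pos 34: only 0 nt remain (<3), stop (end of mRNA)

Answer: MMCAGRTGPRG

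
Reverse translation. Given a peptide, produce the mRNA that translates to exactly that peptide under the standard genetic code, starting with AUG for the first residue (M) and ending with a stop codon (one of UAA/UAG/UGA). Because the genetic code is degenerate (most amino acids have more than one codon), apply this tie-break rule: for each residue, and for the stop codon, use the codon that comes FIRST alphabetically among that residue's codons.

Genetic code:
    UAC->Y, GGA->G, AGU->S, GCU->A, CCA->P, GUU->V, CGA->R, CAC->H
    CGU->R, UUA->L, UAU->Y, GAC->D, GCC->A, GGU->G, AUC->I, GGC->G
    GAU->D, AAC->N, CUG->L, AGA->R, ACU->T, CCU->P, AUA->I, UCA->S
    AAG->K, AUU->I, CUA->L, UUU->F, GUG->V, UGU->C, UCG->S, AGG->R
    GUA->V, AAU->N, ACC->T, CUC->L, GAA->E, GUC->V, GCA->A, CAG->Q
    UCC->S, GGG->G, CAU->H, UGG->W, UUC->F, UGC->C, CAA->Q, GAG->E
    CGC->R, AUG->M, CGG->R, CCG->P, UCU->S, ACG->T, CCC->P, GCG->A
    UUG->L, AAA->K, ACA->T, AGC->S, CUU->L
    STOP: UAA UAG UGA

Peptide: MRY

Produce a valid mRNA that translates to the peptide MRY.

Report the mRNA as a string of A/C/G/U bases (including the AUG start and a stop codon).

residue 1: M -> AUG (start codon)
residue 2: R codons sorted = AGA,AGG,CGA,CGC,CGG,CGU -> pick first = AGA
residue 3: Y codons sorted = UAC,UAU -> pick first = UAC
terminator: stop codons sorted = UAA,UAG,UGA -> pick first = UAA

Answer: mRNA: AUGAGAUACUAA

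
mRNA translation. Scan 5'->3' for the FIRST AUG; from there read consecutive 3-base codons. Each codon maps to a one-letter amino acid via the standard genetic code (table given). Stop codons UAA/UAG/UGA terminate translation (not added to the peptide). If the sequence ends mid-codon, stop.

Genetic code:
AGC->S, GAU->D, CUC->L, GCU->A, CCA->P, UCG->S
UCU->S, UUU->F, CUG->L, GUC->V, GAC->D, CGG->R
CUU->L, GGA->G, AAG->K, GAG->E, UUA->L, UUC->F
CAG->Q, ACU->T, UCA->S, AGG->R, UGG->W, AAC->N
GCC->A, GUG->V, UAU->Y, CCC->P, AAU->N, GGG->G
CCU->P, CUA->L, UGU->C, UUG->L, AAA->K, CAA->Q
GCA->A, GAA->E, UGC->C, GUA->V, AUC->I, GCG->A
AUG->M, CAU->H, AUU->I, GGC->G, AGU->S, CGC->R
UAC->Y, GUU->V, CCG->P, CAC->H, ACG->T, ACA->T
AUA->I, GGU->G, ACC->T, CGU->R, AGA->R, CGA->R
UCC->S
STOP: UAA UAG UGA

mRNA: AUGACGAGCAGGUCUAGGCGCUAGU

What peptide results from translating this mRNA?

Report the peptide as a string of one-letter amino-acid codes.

start AUG at pos 0
pos 0: AUG -> M; peptide=M
pos 3: ACG -> T; peptide=MT
pos 6: AGC -> S; peptide=MTS
pos 9: AGG -> R; peptide=MTSR
pos 12: UCU -> S; peptide=MTSRS
pos 15: AGG -> R; peptide=MTSRSR
pos 18: CGC -> R; peptide=MTSRSRR
pos 21: UAG -> STOP

Answer: MTSRSRR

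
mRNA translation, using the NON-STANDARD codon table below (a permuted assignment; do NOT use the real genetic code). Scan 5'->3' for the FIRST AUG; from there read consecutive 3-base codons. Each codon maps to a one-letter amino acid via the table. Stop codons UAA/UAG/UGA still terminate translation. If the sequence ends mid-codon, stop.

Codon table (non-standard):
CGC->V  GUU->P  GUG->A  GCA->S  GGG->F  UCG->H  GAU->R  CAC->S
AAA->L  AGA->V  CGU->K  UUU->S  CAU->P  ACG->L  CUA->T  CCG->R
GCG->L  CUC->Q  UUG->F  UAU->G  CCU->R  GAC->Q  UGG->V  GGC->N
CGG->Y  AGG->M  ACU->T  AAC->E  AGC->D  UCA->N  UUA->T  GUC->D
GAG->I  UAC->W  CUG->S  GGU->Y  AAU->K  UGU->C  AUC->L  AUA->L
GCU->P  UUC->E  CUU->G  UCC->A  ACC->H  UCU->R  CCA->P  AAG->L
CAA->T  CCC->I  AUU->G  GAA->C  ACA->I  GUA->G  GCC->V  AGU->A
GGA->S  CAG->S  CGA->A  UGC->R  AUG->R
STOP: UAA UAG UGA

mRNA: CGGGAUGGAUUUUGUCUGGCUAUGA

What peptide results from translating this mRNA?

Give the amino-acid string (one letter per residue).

start AUG at pos 4
pos 4: AUG -> R; peptide=R
pos 7: GAU -> R; peptide=RR
pos 10: UUU -> S; peptide=RRS
pos 13: GUC -> D; peptide=RRSD
pos 16: UGG -> V; peptide=RRSDV
pos 19: CUA -> T; peptide=RRSDVT
pos 22: UGA -> STOP

Answer: RRSDVT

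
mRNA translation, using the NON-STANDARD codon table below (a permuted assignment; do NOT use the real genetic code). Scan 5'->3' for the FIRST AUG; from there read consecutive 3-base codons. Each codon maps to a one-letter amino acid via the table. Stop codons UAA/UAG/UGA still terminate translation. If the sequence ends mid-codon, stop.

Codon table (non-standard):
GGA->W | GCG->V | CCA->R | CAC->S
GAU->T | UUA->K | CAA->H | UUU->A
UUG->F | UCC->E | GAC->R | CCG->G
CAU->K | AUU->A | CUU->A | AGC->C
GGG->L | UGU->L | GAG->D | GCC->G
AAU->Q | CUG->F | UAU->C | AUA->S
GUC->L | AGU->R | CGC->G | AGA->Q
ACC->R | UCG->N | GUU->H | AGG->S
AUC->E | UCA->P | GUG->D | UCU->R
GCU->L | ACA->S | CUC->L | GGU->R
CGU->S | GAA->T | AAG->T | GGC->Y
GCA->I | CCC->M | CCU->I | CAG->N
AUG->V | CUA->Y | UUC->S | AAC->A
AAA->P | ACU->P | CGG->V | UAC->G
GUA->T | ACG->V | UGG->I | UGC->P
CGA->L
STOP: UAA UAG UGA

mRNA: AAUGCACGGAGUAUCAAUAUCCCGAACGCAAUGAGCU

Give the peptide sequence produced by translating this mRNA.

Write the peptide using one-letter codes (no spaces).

Answer: VSWTPSELVH

Derivation:
start AUG at pos 1
pos 1: AUG -> V; peptide=V
pos 4: CAC -> S; peptide=VS
pos 7: GGA -> W; peptide=VSW
pos 10: GUA -> T; peptide=VSWT
pos 13: UCA -> P; peptide=VSWTP
pos 16: AUA -> S; peptide=VSWTPS
pos 19: UCC -> E; peptide=VSWTPSE
pos 22: CGA -> L; peptide=VSWTPSEL
pos 25: ACG -> V; peptide=VSWTPSELV
pos 28: CAA -> H; peptide=VSWTPSELVH
pos 31: UGA -> STOP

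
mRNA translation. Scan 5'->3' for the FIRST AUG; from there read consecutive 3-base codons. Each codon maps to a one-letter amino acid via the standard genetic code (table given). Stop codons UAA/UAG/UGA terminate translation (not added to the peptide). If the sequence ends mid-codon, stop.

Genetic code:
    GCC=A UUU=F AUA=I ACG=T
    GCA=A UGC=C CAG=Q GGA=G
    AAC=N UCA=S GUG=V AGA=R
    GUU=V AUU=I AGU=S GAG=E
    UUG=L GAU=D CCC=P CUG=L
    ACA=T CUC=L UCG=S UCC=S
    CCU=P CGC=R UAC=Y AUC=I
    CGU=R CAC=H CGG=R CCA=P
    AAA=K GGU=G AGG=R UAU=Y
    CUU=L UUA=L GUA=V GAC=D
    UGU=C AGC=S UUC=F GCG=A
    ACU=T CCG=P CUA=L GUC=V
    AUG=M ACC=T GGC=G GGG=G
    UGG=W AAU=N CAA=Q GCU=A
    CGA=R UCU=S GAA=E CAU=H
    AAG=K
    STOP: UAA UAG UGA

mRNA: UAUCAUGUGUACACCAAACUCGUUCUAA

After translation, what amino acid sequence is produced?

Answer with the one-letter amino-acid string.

start AUG at pos 4
pos 4: AUG -> M; peptide=M
pos 7: UGU -> C; peptide=MC
pos 10: ACA -> T; peptide=MCT
pos 13: CCA -> P; peptide=MCTP
pos 16: AAC -> N; peptide=MCTPN
pos 19: UCG -> S; peptide=MCTPNS
pos 22: UUC -> F; peptide=MCTPNSF
pos 25: UAA -> STOP

Answer: MCTPNSF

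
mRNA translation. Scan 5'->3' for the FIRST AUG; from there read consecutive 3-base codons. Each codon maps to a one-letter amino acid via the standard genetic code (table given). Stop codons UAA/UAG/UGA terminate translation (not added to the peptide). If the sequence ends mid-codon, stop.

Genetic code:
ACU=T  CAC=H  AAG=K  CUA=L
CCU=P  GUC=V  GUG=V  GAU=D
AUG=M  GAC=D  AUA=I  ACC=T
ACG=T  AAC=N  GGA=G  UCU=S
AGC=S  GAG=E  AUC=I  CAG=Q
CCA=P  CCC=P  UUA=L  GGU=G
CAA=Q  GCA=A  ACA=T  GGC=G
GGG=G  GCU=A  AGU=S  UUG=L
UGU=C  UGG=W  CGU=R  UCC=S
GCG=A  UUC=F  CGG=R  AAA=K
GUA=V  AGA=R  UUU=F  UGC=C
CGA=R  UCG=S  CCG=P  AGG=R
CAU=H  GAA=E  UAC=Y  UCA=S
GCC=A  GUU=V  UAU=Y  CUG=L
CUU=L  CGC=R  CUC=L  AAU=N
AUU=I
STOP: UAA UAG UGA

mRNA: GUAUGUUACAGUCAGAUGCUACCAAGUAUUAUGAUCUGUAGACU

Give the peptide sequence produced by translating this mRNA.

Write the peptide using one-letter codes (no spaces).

Answer: MLQSDATKYYDL

Derivation:
start AUG at pos 2
pos 2: AUG -> M; peptide=M
pos 5: UUA -> L; peptide=ML
pos 8: CAG -> Q; peptide=MLQ
pos 11: UCA -> S; peptide=MLQS
pos 14: GAU -> D; peptide=MLQSD
pos 17: GCU -> A; peptide=MLQSDA
pos 20: ACC -> T; peptide=MLQSDAT
pos 23: AAG -> K; peptide=MLQSDATK
pos 26: UAU -> Y; peptide=MLQSDATKY
pos 29: UAU -> Y; peptide=MLQSDATKYY
pos 32: GAU -> D; peptide=MLQSDATKYYD
pos 35: CUG -> L; peptide=MLQSDATKYYDL
pos 38: UAG -> STOP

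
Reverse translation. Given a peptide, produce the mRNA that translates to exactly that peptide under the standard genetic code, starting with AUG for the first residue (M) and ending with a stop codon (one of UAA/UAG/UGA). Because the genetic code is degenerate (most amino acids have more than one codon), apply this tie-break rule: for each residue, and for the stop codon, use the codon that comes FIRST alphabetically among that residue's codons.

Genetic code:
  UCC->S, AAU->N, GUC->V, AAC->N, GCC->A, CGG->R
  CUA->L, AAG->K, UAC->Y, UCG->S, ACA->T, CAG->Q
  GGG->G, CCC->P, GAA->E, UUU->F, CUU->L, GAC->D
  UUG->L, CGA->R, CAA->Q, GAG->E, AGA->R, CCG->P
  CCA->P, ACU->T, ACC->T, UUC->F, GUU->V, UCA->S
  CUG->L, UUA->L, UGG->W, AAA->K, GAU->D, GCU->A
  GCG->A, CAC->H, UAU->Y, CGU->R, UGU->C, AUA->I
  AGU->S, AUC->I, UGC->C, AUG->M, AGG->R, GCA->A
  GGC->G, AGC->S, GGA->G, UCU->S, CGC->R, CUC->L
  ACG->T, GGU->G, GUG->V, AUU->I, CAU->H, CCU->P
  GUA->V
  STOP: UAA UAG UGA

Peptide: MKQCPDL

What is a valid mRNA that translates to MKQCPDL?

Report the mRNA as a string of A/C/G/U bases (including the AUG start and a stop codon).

residue 1: M -> AUG (start codon)
residue 2: K codons sorted = AAA,AAG -> pick first = AAA
residue 3: Q codons sorted = CAA,CAG -> pick first = CAA
residue 4: C codons sorted = UGC,UGU -> pick first = UGC
residue 5: P codons sorted = CCA,CCC,CCG,CCU -> pick first = CCA
residue 6: D codons sorted = GAC,GAU -> pick first = GAC
residue 7: L codons sorted = CUA,CUC,CUG,CUU,UUA,UUG -> pick first = CUA
terminator: stop codons sorted = UAA,UAG,UGA -> pick first = UAA

Answer: mRNA: AUGAAACAAUGCCCAGACCUAUAA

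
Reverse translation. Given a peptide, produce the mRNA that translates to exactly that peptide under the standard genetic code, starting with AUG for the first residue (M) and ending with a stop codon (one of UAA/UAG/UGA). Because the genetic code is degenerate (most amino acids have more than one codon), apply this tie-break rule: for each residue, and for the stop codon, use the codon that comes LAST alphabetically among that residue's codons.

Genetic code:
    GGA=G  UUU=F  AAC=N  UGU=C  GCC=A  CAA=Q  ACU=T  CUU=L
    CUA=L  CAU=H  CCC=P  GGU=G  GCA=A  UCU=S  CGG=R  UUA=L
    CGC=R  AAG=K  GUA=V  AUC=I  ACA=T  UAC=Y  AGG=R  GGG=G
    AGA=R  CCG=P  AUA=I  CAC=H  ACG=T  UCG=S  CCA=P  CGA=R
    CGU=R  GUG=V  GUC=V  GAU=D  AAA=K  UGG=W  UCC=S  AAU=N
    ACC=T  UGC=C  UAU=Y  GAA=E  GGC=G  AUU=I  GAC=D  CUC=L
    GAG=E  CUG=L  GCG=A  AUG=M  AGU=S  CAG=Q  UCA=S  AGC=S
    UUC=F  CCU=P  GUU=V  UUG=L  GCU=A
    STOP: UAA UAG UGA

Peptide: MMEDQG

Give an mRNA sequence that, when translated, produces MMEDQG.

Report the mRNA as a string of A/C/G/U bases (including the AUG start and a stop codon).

residue 1: M -> AUG (start codon)
residue 2: M -> AUG (only codon)
residue 3: E codons sorted = GAA,GAG -> pick last = GAG
residue 4: D codons sorted = GAC,GAU -> pick last = GAU
residue 5: Q codons sorted = CAA,CAG -> pick last = CAG
residue 6: G codons sorted = GGA,GGC,GGG,GGU -> pick last = GGU
terminator: stop codons sorted = UAA,UAG,UGA -> pick last = UGA

Answer: mRNA: AUGAUGGAGGAUCAGGGUUGA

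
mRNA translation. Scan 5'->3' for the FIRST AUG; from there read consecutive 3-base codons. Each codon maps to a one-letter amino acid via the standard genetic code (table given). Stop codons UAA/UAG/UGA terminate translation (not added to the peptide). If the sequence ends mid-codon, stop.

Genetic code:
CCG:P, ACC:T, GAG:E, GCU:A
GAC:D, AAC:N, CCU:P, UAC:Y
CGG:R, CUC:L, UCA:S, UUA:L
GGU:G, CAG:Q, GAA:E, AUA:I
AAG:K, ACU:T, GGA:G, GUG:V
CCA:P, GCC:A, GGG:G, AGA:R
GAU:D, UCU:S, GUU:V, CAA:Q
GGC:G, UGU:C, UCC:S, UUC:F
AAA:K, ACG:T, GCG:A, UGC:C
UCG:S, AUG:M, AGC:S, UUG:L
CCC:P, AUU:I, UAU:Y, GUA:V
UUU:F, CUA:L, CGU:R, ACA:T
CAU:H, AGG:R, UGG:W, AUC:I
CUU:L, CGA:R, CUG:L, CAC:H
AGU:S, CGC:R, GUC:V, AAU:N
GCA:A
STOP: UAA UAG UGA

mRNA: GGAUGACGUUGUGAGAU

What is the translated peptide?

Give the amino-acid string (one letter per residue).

Answer: MTL

Derivation:
start AUG at pos 2
pos 2: AUG -> M; peptide=M
pos 5: ACG -> T; peptide=MT
pos 8: UUG -> L; peptide=MTL
pos 11: UGA -> STOP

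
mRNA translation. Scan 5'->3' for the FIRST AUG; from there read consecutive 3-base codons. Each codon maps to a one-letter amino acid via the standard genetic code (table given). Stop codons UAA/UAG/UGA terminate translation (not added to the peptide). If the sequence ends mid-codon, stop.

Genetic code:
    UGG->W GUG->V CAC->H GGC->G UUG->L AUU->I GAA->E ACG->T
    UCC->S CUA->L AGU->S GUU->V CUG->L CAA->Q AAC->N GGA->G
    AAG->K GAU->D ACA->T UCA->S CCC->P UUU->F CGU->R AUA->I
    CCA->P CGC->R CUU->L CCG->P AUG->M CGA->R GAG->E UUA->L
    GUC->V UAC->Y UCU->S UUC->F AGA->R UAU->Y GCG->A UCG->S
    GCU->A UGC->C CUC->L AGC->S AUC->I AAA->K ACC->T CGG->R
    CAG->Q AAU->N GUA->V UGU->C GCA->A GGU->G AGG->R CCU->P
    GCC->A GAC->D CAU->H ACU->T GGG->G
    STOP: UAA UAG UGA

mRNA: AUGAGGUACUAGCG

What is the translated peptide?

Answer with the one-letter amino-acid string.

start AUG at pos 0
pos 0: AUG -> M; peptide=M
pos 3: AGG -> R; peptide=MR
pos 6: UAC -> Y; peptide=MRY
pos 9: UAG -> STOP

Answer: MRY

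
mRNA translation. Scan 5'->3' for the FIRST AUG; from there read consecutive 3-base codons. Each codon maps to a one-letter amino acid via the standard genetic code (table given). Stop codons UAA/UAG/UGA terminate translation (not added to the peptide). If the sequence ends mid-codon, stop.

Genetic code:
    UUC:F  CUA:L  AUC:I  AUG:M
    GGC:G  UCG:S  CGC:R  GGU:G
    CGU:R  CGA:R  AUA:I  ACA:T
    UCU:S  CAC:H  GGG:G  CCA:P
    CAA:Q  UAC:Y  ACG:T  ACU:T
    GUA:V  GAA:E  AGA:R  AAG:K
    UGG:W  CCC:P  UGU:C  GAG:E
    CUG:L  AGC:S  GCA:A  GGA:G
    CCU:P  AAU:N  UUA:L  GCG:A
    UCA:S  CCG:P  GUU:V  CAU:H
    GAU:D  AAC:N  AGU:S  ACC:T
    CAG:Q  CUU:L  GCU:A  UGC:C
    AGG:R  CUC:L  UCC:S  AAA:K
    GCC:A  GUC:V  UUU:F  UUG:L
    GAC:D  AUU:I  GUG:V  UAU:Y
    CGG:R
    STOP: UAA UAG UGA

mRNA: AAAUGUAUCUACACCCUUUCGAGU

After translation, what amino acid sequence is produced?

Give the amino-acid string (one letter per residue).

Answer: MYLHPFE

Derivation:
start AUG at pos 2
pos 2: AUG -> M; peptide=M
pos 5: UAU -> Y; peptide=MY
pos 8: CUA -> L; peptide=MYL
pos 11: CAC -> H; peptide=MYLH
pos 14: CCU -> P; peptide=MYLHP
pos 17: UUC -> F; peptide=MYLHPF
pos 20: GAG -> E; peptide=MYLHPFE
pos 23: only 1 nt remain (<3), stop (end of mRNA)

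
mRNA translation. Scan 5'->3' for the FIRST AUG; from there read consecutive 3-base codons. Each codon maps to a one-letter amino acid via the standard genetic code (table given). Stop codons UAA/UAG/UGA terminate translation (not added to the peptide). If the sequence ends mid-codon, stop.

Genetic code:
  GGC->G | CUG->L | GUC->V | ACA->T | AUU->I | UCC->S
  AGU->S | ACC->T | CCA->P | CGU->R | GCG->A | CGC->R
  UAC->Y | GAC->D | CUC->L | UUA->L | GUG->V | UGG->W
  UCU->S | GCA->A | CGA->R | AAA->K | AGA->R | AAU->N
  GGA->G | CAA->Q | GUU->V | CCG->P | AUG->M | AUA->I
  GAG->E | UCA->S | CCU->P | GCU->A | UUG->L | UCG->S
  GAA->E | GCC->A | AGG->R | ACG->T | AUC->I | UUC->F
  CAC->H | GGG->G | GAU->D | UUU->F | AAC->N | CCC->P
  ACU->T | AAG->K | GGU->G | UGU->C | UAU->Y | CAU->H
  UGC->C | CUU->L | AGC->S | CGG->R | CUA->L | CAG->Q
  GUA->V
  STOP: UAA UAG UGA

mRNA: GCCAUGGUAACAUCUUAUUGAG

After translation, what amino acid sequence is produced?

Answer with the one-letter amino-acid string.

start AUG at pos 3
pos 3: AUG -> M; peptide=M
pos 6: GUA -> V; peptide=MV
pos 9: ACA -> T; peptide=MVT
pos 12: UCU -> S; peptide=MVTS
pos 15: UAU -> Y; peptide=MVTSY
pos 18: UGA -> STOP

Answer: MVTSY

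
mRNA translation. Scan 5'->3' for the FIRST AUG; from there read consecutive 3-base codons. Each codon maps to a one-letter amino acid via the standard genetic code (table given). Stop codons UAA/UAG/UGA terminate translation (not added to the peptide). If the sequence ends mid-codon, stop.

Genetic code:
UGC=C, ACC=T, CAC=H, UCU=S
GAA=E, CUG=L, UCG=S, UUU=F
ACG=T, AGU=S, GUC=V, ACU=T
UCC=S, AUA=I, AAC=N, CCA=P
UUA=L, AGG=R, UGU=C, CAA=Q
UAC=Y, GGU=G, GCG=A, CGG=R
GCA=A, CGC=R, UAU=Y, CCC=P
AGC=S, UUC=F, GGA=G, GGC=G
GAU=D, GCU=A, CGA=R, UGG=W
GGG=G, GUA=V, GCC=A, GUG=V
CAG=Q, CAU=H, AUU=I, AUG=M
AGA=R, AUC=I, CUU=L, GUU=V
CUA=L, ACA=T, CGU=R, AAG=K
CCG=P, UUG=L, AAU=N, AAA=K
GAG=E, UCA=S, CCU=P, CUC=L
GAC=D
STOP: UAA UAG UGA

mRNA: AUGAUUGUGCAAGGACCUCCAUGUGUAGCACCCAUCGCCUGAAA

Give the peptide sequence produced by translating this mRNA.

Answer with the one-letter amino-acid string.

Answer: MIVQGPPCVAPIA

Derivation:
start AUG at pos 0
pos 0: AUG -> M; peptide=M
pos 3: AUU -> I; peptide=MI
pos 6: GUG -> V; peptide=MIV
pos 9: CAA -> Q; peptide=MIVQ
pos 12: GGA -> G; peptide=MIVQG
pos 15: CCU -> P; peptide=MIVQGP
pos 18: CCA -> P; peptide=MIVQGPP
pos 21: UGU -> C; peptide=MIVQGPPC
pos 24: GUA -> V; peptide=MIVQGPPCV
pos 27: GCA -> A; peptide=MIVQGPPCVA
pos 30: CCC -> P; peptide=MIVQGPPCVAP
pos 33: AUC -> I; peptide=MIVQGPPCVAPI
pos 36: GCC -> A; peptide=MIVQGPPCVAPIA
pos 39: UGA -> STOP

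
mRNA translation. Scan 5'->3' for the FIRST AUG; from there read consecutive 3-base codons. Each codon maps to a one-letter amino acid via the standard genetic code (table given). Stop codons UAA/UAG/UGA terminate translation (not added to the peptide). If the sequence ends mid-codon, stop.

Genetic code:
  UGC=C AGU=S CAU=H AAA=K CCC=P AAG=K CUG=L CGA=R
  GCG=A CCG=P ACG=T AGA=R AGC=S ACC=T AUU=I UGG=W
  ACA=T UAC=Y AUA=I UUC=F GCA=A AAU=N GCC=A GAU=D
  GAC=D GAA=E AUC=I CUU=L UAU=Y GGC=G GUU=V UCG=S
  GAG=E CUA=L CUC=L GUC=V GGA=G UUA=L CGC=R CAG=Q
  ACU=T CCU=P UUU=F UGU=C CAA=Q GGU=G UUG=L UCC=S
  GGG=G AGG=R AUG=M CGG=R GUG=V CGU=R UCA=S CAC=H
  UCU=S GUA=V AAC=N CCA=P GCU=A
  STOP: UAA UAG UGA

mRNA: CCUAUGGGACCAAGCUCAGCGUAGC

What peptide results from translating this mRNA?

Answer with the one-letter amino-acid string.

start AUG at pos 3
pos 3: AUG -> M; peptide=M
pos 6: GGA -> G; peptide=MG
pos 9: CCA -> P; peptide=MGP
pos 12: AGC -> S; peptide=MGPS
pos 15: UCA -> S; peptide=MGPSS
pos 18: GCG -> A; peptide=MGPSSA
pos 21: UAG -> STOP

Answer: MGPSSA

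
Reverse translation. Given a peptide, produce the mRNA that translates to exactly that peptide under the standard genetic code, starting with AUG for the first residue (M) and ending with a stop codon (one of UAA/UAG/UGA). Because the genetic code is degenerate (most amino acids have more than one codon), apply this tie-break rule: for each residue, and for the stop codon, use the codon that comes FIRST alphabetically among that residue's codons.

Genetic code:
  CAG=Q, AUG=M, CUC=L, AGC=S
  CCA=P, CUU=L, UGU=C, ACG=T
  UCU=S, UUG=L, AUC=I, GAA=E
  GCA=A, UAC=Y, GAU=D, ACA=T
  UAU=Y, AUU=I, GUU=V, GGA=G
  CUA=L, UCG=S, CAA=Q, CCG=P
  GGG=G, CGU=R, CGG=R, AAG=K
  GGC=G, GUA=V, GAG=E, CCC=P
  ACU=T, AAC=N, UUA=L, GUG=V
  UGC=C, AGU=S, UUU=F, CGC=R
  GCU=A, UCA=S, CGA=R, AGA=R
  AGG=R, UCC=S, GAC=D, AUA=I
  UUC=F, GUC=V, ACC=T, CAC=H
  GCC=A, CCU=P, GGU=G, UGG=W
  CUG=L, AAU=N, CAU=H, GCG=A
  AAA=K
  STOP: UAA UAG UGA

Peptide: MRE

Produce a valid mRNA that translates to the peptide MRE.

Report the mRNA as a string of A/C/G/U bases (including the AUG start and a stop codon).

residue 1: M -> AUG (start codon)
residue 2: R codons sorted = AGA,AGG,CGA,CGC,CGG,CGU -> pick first = AGA
residue 3: E codons sorted = GAA,GAG -> pick first = GAA
terminator: stop codons sorted = UAA,UAG,UGA -> pick first = UAA

Answer: mRNA: AUGAGAGAAUAA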